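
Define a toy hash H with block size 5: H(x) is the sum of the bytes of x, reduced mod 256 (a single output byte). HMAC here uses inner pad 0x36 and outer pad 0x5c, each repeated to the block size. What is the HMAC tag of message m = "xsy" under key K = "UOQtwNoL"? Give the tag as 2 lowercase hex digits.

40

Key "UOQtwNoL" = 55 4f 51 74 77 4e 6f 4c is 8 bytes > B = 5, so hash it first: H(key) = e9, then zero-pad to 5 bytes: K' = e9 00 00 00 00.
K' ⊕ ipad = df 36 36 36 36.  K' ⊕ opad = b5 5c 5c 5c 5c.
Inner input = (K'⊕ipad) ∥ m = df 36 36 36 36 ∥ 78 73 79.
Inner hash: sum = 223+54+54+54+54+120+115+121 = 795; mod 256 = 27 → 1b.
Outer input = (K'⊕opad) ∥ inner = b5 5c 5c 5c 5c ∥ 1b.
Outer hash (tag): sum = 181+92+92+92+92+27 = 576; mod 256 = 64 → 40.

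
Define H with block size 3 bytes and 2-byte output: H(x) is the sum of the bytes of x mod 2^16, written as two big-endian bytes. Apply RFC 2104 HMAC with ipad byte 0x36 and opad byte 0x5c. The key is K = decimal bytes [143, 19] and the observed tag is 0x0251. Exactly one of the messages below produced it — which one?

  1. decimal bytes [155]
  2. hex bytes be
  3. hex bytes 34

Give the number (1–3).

2

Key decimal bytes [143, 19] = 8f 13 is 2 bytes ≤ B = 3; zero-pad to 3 bytes: K' = 8f 13 00.
K' ⊕ ipad = b9 25 36; K' ⊕ opad = d3 4f 5c.
m1: inner = H(b9 25 36 9b) = 01 af; tag = H(d3 4f 5c 01 af) = 022e
m2: inner = H(b9 25 36 be) = 01 d2; tag = H(d3 4f 5c 01 d2) = 0251 ← matches
m3: inner = H(b9 25 36 34) = 01 48; tag = H(d3 4f 5c 01 48) = 01c7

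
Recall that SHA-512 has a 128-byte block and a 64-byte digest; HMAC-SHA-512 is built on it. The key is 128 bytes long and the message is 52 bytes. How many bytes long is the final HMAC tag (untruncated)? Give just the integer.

64

The tag is one SHA-512 digest: 64 bytes.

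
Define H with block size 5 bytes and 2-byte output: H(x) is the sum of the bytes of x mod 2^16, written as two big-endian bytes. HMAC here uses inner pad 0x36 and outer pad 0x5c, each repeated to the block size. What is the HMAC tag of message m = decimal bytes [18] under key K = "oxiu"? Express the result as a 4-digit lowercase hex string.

Key "oxiu" = 6f 78 69 75 is 4 bytes ≤ B = 5; zero-pad to 5 bytes: K' = 6f 78 69 75 00.
K' ⊕ ipad = 59 4e 5f 43 36.  K' ⊕ opad = 33 24 35 29 5c.
Inner input = (K'⊕ipad) ∥ m = 59 4e 5f 43 36 ∥ 12.
Inner hash: sum = 89+78+95+67+54+18 = 401 → 01 91.
Outer input = (K'⊕opad) ∥ inner = 33 24 35 29 5c ∥ 01 91.
Outer hash (tag): sum = 51+36+53+41+92+1+145 = 419 → 01 a3.

01a3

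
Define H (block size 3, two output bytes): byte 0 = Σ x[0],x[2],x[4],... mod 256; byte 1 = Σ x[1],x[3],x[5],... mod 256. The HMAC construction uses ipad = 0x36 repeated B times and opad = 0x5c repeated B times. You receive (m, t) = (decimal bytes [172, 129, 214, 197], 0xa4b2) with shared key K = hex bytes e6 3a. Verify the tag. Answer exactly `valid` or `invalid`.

Key hex bytes e6 3a is 2 bytes ≤ B = 3; zero-pad to 3 bytes: K' = e6 3a 00.
K' ⊕ ipad = d0 0c 36; K' ⊕ opad = ba 66 5c.
Inner hash: even-index sum = 588 mod 256 = 76; odd-index sum = 398 mod 256 = 142 → 4c 8e.
Outer hash (recomputed tag): even-index sum = 420 mod 256 = 164; odd-index sum = 178 mod 256 = 178 → a4 b2.
Recomputed tag = a4b2; claimed = a4b2 → match.

valid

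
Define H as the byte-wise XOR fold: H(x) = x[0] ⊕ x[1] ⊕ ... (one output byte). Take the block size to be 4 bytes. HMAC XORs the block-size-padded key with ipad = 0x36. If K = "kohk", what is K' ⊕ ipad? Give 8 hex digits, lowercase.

5d595e5d

Key "kohk" = 6b 6f 68 6b is exactly B = 4 bytes: K' = 6b 6f 68 6b.
XOR each byte with 0x36: 6b⊕36=5d, 6f⊕36=59, 68⊕36=5e, 6b⊕36=5d.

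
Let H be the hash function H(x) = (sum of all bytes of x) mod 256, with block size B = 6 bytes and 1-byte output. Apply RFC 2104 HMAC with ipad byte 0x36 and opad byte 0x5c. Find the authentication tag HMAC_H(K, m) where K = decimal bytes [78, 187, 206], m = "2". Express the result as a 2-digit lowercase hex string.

Key decimal bytes [78, 187, 206] = 4e bb ce is 3 bytes ≤ B = 6; zero-pad to 6 bytes: K' = 4e bb ce 00 00 00.
K' ⊕ ipad = 78 8d f8 36 36 36.  K' ⊕ opad = 12 e7 92 5c 5c 5c.
Inner input = (K'⊕ipad) ∥ m = 78 8d f8 36 36 36 ∥ 32.
Inner hash: sum = 120+141+248+54+54+54+50 = 721; mod 256 = 209 → d1.
Outer input = (K'⊕opad) ∥ inner = 12 e7 92 5c 5c 5c ∥ d1.
Outer hash (tag): sum = 18+231+146+92+92+92+209 = 880; mod 256 = 112 → 70.

70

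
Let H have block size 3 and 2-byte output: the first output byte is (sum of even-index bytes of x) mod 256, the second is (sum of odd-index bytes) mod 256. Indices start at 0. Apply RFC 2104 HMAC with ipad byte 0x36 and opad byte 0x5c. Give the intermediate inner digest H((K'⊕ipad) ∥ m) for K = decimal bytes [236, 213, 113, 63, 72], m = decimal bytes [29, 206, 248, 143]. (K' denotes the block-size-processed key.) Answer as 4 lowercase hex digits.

2637

Key decimal bytes [236, 213, 113, 63, 72] = ec d5 71 3f 48 is 5 bytes > B = 3, so hash it first: H(key) = a5 14, then zero-pad to 3 bytes: K' = a5 14 00.
K' ⊕ ipad = 93 22 36.
Inner input = 93 22 36 ∥ 1d ce f8 8f.
Inner hash: even-index sum = 550 mod 256 = 38; odd-index sum = 311 mod 256 = 55 → 26 37.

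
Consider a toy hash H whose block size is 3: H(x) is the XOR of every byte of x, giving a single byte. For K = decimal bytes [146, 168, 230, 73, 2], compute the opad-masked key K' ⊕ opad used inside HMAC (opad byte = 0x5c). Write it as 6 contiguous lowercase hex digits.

Key decimal bytes [146, 168, 230, 73, 2] = 92 a8 e6 49 02 is 5 bytes > B = 3, so hash it first: H(key) = 97, then zero-pad to 3 bytes: K' = 97 00 00.
XOR each byte with 0x5c: 97⊕5c=cb, 00⊕5c=5c, 00⊕5c=5c.

cb5c5c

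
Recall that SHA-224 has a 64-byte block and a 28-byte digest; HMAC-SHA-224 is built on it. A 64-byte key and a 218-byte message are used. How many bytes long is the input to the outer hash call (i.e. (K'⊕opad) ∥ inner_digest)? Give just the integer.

Key is 64 ≤ 64 bytes, zero-padded: |K'| = 64.
Outer input = (K'⊕opad) ∥ H(inner) → 64 + 28 = 92 bytes.

92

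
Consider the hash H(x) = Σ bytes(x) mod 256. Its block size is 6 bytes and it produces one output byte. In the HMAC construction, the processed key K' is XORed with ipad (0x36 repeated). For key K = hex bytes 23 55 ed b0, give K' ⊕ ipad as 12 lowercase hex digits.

1563db863636

Key hex bytes 23 55 ed b0 is 4 bytes ≤ B = 6; zero-pad to 6 bytes: K' = 23 55 ed b0 00 00.
XOR each byte with 0x36: 23⊕36=15, 55⊕36=63, ed⊕36=db, b0⊕36=86, 00⊕36=36, 00⊕36=36.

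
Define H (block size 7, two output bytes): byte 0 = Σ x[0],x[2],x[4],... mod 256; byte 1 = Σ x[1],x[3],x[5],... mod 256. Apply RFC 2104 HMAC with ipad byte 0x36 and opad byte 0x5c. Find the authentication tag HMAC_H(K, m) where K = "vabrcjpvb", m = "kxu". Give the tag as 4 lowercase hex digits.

36fc

Key "vabrcjpvb" = 76 61 62 72 63 6a 70 76 62 is 9 bytes > B = 7, so hash it first: H(key) = 0d b3, then zero-pad to 7 bytes: K' = 0d b3 00 00 00 00 00.
K' ⊕ ipad = 3b 85 36 36 36 36 36.  K' ⊕ opad = 51 ef 5c 5c 5c 5c 5c.
Inner input = (K'⊕ipad) ∥ m = 3b 85 36 36 36 36 36 ∥ 6b 78 75.
Inner hash: even-index sum = 341 mod 256 = 85; odd-index sum = 465 mod 256 = 209 → 55 d1.
Outer input = (K'⊕opad) ∥ inner = 51 ef 5c 5c 5c 5c 5c ∥ 55 d1.
Outer hash (tag): even-index sum = 566 mod 256 = 54; odd-index sum = 508 mod 256 = 252 → 36 fc.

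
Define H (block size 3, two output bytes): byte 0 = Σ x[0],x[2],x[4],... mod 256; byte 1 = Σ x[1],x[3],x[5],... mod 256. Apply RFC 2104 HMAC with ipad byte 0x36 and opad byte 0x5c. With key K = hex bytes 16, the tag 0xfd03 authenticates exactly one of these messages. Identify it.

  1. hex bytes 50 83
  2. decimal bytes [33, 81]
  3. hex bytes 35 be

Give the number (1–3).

Key hex bytes 16 is 1 byte ≤ B = 3; zero-pad to 3 bytes: K' = 16 00 00.
K' ⊕ ipad = 20 36 36; K' ⊕ opad = 4a 5c 5c.
m1: inner = H(20 36 36 50 83) = d9 86; tag = H(4a 5c 5c d9 86) = 2c35
m2: inner = H(20 36 36 21 51) = a7 57; tag = H(4a 5c 5c a7 57) = fd03 ← matches
m3: inner = H(20 36 36 35 be) = 14 6b; tag = H(4a 5c 5c 14 6b) = 1170

2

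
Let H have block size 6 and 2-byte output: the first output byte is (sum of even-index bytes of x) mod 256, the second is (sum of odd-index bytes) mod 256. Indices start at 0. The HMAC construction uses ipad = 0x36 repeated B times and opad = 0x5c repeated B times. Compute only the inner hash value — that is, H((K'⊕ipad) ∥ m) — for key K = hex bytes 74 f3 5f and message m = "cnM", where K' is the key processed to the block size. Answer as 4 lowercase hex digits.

Key hex bytes 74 f3 5f is 3 bytes ≤ B = 6; zero-pad to 6 bytes: K' = 74 f3 5f 00 00 00.
K' ⊕ ipad = 42 c5 69 36 36 36.
Inner input = 42 c5 69 36 36 36 ∥ 63 6e 4d.
Inner hash: even-index sum = 401 mod 256 = 145; odd-index sum = 415 mod 256 = 159 → 91 9f.

919f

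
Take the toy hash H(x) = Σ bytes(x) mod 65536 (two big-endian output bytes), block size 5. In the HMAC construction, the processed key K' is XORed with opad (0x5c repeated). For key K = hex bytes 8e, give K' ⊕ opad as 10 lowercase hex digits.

Key hex bytes 8e is 1 byte ≤ B = 5; zero-pad to 5 bytes: K' = 8e 00 00 00 00.
XOR each byte with 0x5c: 8e⊕5c=d2, 00⊕5c=5c, 00⊕5c=5c, 00⊕5c=5c, 00⊕5c=5c.

d25c5c5c5c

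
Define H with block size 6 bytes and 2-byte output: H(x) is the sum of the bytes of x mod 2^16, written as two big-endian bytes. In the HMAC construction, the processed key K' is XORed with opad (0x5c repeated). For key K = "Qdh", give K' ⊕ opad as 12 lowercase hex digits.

0d38345c5c5c

Key "Qdh" = 51 64 68 is 3 bytes ≤ B = 6; zero-pad to 6 bytes: K' = 51 64 68 00 00 00.
XOR each byte with 0x5c: 51⊕5c=0d, 64⊕5c=38, 68⊕5c=34, 00⊕5c=5c, 00⊕5c=5c, 00⊕5c=5c.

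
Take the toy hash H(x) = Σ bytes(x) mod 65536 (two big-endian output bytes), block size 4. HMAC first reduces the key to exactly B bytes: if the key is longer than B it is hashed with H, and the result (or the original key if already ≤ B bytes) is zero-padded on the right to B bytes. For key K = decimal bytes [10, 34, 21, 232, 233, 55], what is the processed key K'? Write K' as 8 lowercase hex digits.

|K| = 6 > B = 4, so first hash the key.
H(K): sum = 10+34+21+232+233+55 = 585 → 02 49.
Zero-pad H(K) = 02 49 to 4 bytes: K' = 02 49 00 00.

02490000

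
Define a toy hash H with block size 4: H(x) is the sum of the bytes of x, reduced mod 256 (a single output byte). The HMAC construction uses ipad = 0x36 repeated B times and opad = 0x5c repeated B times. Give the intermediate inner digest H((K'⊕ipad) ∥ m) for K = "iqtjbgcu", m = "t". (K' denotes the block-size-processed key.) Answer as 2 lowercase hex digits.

Key "iqtjbgcu" = 69 71 74 6a 62 67 63 75 is 8 bytes > B = 4, so hash it first: H(key) = 59, then zero-pad to 4 bytes: K' = 59 00 00 00.
K' ⊕ ipad = 6f 36 36 36.
Inner input = 6f 36 36 36 ∥ 74.
Inner hash: sum = 111+54+54+54+116 = 389; mod 256 = 133 → 85.

85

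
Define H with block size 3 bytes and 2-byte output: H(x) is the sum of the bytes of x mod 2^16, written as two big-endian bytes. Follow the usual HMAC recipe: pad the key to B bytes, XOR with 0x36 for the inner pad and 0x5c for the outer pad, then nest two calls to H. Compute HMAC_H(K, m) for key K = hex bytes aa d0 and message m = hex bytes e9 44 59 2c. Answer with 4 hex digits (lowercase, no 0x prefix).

Key hex bytes aa d0 is 2 bytes ≤ B = 3; zero-pad to 3 bytes: K' = aa d0 00.
K' ⊕ ipad = 9c e6 36.  K' ⊕ opad = f6 8c 5c.
Inner input = (K'⊕ipad) ∥ m = 9c e6 36 ∥ e9 44 59 2c.
Inner hash: sum = 156+230+54+233+68+89+44 = 874 → 03 6a.
Outer input = (K'⊕opad) ∥ inner = f6 8c 5c ∥ 03 6a.
Outer hash (tag): sum = 246+140+92+3+106 = 587 → 02 4b.

024b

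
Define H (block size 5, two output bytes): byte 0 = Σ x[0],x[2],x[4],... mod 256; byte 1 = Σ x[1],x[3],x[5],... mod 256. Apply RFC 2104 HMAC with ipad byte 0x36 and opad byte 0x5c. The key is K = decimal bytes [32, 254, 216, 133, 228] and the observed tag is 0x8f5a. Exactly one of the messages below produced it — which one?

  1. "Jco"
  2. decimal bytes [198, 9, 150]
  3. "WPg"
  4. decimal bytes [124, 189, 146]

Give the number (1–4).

Key decimal bytes [32, 254, 216, 133, 228] = 20 fe d8 85 e4 is exactly B = 5 bytes: K' = 20 fe d8 85 e4.
K' ⊕ ipad = 16 c8 ee b3 d2; K' ⊕ opad = 7c a2 84 d9 b8.
m1: inner = H(16 c8 ee b3 d2 4a 63 6f) = 39 34; tag = H(7c a2 84 d9 b8 39 34) = ecb4
m2: inner = H(16 c8 ee b3 d2 c6 09 96) = df d7; tag = H(7c a2 84 d9 b8 df d7) = 8f5a ← matches
m3: inner = H(16 c8 ee b3 d2 57 50 67) = 26 39; tag = H(7c a2 84 d9 b8 26 39) = f1a1
m4: inner = H(16 c8 ee b3 d2 7c bd 92) = 93 89; tag = H(7c a2 84 d9 b8 93 89) = 410e

2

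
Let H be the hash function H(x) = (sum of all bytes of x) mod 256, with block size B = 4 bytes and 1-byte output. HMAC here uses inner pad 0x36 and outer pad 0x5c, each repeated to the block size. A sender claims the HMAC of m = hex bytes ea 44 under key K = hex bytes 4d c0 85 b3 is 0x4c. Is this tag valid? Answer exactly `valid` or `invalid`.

Key hex bytes 4d c0 85 b3 is exactly B = 4 bytes: K' = 4d c0 85 b3.
K' ⊕ ipad = 7b f6 b3 85; K' ⊕ opad = 11 9c d9 ef.
Inner hash: sum = 123+246+179+133+234+68 = 983; mod 256 = 215 → d7.
Outer hash (recomputed tag): sum = 17+156+217+239+215 = 844; mod 256 = 76 → 4c.
Recomputed tag = 4c; claimed = 4c → match.

valid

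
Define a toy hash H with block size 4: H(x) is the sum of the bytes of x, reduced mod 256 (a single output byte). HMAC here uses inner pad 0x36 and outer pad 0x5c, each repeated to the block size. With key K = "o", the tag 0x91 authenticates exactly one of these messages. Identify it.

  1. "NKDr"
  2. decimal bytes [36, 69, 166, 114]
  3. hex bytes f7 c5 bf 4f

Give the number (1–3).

1

Key "o" = 6f is 1 byte ≤ B = 4; zero-pad to 4 bytes: K' = 6f 00 00 00.
K' ⊕ ipad = 59 36 36 36; K' ⊕ opad = 33 5c 5c 5c.
m1: inner = H(59 36 36 36 4e 4b 44 72) = 4a; tag = H(33 5c 5c 5c 4a) = 91 ← matches
m2: inner = H(59 36 36 36 24 45 a6 72) = 7c; tag = H(33 5c 5c 5c 7c) = c3
m3: inner = H(59 36 36 36 f7 c5 bf 4f) = c5; tag = H(33 5c 5c 5c c5) = 0c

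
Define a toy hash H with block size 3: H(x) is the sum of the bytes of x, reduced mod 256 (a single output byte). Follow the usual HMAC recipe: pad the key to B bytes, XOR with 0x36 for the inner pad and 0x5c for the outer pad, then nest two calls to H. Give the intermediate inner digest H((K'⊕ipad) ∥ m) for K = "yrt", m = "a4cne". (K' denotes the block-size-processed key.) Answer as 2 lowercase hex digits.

a0

Key "yrt" = 79 72 74 is exactly B = 3 bytes: K' = 79 72 74.
K' ⊕ ipad = 4f 44 42.
Inner input = 4f 44 42 ∥ 61 34 63 6e 65.
Inner hash: sum = 79+68+66+97+52+99+110+101 = 672; mod 256 = 160 → a0.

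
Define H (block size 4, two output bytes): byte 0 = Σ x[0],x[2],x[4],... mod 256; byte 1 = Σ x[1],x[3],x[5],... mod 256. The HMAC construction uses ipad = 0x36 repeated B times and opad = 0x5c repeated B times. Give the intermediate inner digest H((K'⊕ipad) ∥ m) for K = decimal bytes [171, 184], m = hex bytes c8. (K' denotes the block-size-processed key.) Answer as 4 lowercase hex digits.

Key decimal bytes [171, 184] = ab b8 is 2 bytes ≤ B = 4; zero-pad to 4 bytes: K' = ab b8 00 00.
K' ⊕ ipad = 9d 8e 36 36.
Inner input = 9d 8e 36 36 ∥ c8.
Inner hash: even-index sum = 411 mod 256 = 155; odd-index sum = 196 mod 256 = 196 → 9b c4.

9bc4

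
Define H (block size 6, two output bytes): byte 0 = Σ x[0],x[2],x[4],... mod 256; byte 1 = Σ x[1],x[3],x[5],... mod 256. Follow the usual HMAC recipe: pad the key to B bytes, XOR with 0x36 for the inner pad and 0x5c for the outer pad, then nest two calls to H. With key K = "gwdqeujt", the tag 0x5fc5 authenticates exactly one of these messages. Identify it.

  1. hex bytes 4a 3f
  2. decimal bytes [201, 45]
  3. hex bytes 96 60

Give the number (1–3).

2

Key "gwdqeujt" = 67 77 64 71 65 75 6a 74 is 8 bytes > B = 6, so hash it first: H(key) = 9a d1, then zero-pad to 6 bytes: K' = 9a d1 00 00 00 00.
K' ⊕ ipad = ac e7 36 36 36 36; K' ⊕ opad = c6 8d 5c 5c 5c 5c.
m1: inner = H(ac e7 36 36 36 36 4a 3f) = 62 92; tag = H(c6 8d 5c 5c 5c 5c 62 92) = e0d7
m2: inner = H(ac e7 36 36 36 36 c9 2d) = e1 80; tag = H(c6 8d 5c 5c 5c 5c e1 80) = 5fc5 ← matches
m3: inner = H(ac e7 36 36 36 36 96 60) = ae b3; tag = H(c6 8d 5c 5c 5c 5c ae b3) = 2cf8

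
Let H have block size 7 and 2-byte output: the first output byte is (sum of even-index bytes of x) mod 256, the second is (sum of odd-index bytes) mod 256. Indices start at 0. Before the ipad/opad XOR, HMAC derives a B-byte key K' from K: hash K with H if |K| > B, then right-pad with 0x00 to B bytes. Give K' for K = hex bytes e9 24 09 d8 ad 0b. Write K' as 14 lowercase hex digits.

Key hex bytes e9 24 09 d8 ad 0b is 6 bytes ≤ B = 7; zero-pad to 7 bytes: K' = e9 24 09 d8 ad 0b 00.

e92409d8ad0b00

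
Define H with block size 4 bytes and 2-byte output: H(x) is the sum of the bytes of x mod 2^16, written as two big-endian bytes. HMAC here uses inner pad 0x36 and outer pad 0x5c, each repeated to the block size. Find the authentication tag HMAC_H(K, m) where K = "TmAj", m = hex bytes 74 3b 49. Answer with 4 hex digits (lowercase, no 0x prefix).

Key "TmAj" = 54 6d 41 6a is exactly B = 4 bytes: K' = 54 6d 41 6a.
K' ⊕ ipad = 62 5b 77 5c.  K' ⊕ opad = 08 31 1d 36.
Inner input = (K'⊕ipad) ∥ m = 62 5b 77 5c ∥ 74 3b 49.
Inner hash: sum = 98+91+119+92+116+59+73 = 648 → 02 88.
Outer input = (K'⊕opad) ∥ inner = 08 31 1d 36 ∥ 02 88.
Outer hash (tag): sum = 8+49+29+54+2+136 = 278 → 01 16.

0116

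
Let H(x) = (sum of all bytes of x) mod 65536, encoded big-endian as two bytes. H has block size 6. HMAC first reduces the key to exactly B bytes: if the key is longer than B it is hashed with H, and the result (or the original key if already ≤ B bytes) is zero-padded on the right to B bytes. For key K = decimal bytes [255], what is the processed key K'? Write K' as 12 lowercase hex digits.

Key decimal bytes [255] = ff is 1 byte ≤ B = 6; zero-pad to 6 bytes: K' = ff 00 00 00 00 00.

ff0000000000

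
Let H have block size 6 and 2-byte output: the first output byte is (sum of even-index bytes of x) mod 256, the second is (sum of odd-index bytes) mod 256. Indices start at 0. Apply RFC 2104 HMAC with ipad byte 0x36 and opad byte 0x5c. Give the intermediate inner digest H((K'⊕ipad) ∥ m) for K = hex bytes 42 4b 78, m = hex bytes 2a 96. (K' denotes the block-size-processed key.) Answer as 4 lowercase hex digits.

Key hex bytes 42 4b 78 is 3 bytes ≤ B = 6; zero-pad to 6 bytes: K' = 42 4b 78 00 00 00.
K' ⊕ ipad = 74 7d 4e 36 36 36.
Inner input = 74 7d 4e 36 36 36 ∥ 2a 96.
Inner hash: even-index sum = 290 mod 256 = 34; odd-index sum = 383 mod 256 = 127 → 22 7f.

227f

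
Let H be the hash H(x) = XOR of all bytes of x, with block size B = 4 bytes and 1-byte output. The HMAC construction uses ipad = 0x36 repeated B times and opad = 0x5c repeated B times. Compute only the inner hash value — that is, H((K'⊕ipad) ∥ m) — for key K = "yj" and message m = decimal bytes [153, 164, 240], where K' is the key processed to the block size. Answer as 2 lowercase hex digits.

de

Key "yj" = 79 6a is 2 bytes ≤ B = 4; zero-pad to 4 bytes: K' = 79 6a 00 00.
K' ⊕ ipad = 4f 5c 36 36.
Inner input = 4f 5c 36 36 ∥ 99 a4 f0.
Inner hash: XOR 4f⊕5c⊕36⊕36⊕99⊕a4⊕f0 = de.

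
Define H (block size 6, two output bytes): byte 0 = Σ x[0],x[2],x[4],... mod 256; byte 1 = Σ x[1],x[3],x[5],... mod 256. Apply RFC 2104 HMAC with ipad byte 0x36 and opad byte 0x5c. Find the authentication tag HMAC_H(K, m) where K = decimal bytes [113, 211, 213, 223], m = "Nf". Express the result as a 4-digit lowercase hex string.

c0d8

Key decimal bytes [113, 211, 213, 223] = 71 d3 d5 df is 4 bytes ≤ B = 6; zero-pad to 6 bytes: K' = 71 d3 d5 df 00 00.
K' ⊕ ipad = 47 e5 e3 e9 36 36.  K' ⊕ opad = 2d 8f 89 83 5c 5c.
Inner input = (K'⊕ipad) ∥ m = 47 e5 e3 e9 36 36 ∥ 4e 66.
Inner hash: even-index sum = 430 mod 256 = 174; odd-index sum = 618 mod 256 = 106 → ae 6a.
Outer input = (K'⊕opad) ∥ inner = 2d 8f 89 83 5c 5c ∥ ae 6a.
Outer hash (tag): even-index sum = 448 mod 256 = 192; odd-index sum = 472 mod 256 = 216 → c0 d8.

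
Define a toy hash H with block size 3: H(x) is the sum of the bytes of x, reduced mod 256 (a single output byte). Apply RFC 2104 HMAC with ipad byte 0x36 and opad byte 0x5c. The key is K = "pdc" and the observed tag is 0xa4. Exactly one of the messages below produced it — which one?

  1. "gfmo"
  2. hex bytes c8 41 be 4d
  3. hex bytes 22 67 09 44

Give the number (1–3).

2

Key "pdc" = 70 64 63 is exactly B = 3 bytes: K' = 70 64 63.
K' ⊕ ipad = 46 52 55; K' ⊕ opad = 2c 38 3f.
m1: inner = H(46 52 55 67 66 6d 6f) = 96; tag = H(2c 38 3f 96) = 39
m2: inner = H(46 52 55 c8 41 be 4d) = 01; tag = H(2c 38 3f 01) = a4 ← matches
m3: inner = H(46 52 55 22 67 09 44) = c3; tag = H(2c 38 3f c3) = 66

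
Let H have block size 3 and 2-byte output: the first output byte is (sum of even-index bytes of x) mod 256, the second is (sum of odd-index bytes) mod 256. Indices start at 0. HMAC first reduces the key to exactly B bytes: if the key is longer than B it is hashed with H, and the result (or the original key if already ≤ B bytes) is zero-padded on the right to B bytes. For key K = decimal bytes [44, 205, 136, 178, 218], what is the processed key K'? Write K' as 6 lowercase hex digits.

|K| = 5 > B = 3, so first hash the key.
H(K): even-index sum = 398 mod 256 = 142; odd-index sum = 383 mod 256 = 127 → 8e 7f.
Zero-pad H(K) = 8e 7f to 3 bytes: K' = 8e 7f 00.

8e7f00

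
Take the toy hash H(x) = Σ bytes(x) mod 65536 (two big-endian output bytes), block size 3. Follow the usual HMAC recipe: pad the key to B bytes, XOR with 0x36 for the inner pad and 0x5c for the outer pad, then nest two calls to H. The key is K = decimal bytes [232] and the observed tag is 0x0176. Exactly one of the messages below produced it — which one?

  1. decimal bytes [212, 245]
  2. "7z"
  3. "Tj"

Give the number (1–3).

Key decimal bytes [232] = e8 is 1 byte ≤ B = 3; zero-pad to 3 bytes: K' = e8 00 00.
K' ⊕ ipad = de 36 36; K' ⊕ opad = b4 5c 5c.
m1: inner = H(de 36 36 d4 f5) = 03 13; tag = H(b4 5c 5c 03 13) = 0182
m2: inner = H(de 36 36 37 7a) = 01 fb; tag = H(b4 5c 5c 01 fb) = 0268
m3: inner = H(de 36 36 54 6a) = 02 08; tag = H(b4 5c 5c 02 08) = 0176 ← matches

3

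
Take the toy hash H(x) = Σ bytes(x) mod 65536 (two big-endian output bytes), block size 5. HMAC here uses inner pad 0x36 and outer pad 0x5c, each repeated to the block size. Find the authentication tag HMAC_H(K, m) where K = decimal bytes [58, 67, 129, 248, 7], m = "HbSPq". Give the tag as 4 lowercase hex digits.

0359

Key decimal bytes [58, 67, 129, 248, 7] = 3a 43 81 f8 07 is exactly B = 5 bytes: K' = 3a 43 81 f8 07.
K' ⊕ ipad = 0c 75 b7 ce 31.  K' ⊕ opad = 66 1f dd a4 5b.
Inner input = (K'⊕ipad) ∥ m = 0c 75 b7 ce 31 ∥ 48 62 53 50 71.
Inner hash: sum = 12+117+183+206+49+72+98+83+80+113 = 1013 → 03 f5.
Outer input = (K'⊕opad) ∥ inner = 66 1f dd a4 5b ∥ 03 f5.
Outer hash (tag): sum = 102+31+221+164+91+3+245 = 857 → 03 59.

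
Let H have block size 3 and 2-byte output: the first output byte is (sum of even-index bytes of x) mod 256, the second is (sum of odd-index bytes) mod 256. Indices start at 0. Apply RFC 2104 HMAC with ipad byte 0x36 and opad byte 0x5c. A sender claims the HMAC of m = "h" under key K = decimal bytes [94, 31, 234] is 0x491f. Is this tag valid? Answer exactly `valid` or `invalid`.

invalid

Key decimal bytes [94, 31, 234] = 5e 1f ea is exactly B = 3 bytes: K' = 5e 1f ea.
K' ⊕ ipad = 68 29 dc; K' ⊕ opad = 02 43 b6.
Inner hash: even-index sum = 324 mod 256 = 68; odd-index sum = 145 mod 256 = 145 → 44 91.
Outer hash (recomputed tag): even-index sum = 329 mod 256 = 73; odd-index sum = 135 mod 256 = 135 → 49 87.
Recomputed tag = 4987; claimed = 491f → mismatch.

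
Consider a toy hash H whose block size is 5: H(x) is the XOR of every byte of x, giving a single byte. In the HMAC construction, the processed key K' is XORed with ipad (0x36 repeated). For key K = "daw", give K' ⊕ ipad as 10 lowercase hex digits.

Key "daw" = 64 61 77 is 3 bytes ≤ B = 5; zero-pad to 5 bytes: K' = 64 61 77 00 00.
XOR each byte with 0x36: 64⊕36=52, 61⊕36=57, 77⊕36=41, 00⊕36=36, 00⊕36=36.

5257413636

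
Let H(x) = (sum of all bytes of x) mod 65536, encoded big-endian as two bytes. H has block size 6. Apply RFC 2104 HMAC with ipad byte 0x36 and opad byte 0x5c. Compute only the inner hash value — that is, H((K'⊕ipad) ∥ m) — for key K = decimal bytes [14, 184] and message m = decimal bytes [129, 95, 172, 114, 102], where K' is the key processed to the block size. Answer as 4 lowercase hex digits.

Key decimal bytes [14, 184] = 0e b8 is 2 bytes ≤ B = 6; zero-pad to 6 bytes: K' = 0e b8 00 00 00 00.
K' ⊕ ipad = 38 8e 36 36 36 36.
Inner input = 38 8e 36 36 36 36 ∥ 81 5f ac 72 66.
Inner hash: sum = 56+142+54+54+54+54+129+95+172+114+102 = 1026 → 04 02.

0402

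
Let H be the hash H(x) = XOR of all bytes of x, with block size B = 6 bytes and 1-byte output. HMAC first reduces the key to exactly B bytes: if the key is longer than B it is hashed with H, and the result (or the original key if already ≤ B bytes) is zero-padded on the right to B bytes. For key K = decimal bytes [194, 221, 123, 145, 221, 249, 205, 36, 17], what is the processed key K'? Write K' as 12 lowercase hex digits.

290000000000

|K| = 9 > B = 6, so first hash the key.
H(K): XOR c2⊕dd⊕7b⊕91⊕dd⊕f9⊕cd⊕24⊕11 = 29.
Zero-pad H(K) = 29 to 6 bytes: K' = 29 00 00 00 00 00.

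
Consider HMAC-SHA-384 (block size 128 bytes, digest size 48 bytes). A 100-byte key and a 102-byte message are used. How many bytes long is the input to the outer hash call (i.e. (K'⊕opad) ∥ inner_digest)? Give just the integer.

Key is 100 ≤ 128 bytes, zero-padded: |K'| = 128.
Outer input = (K'⊕opad) ∥ H(inner) → 128 + 48 = 176 bytes.

176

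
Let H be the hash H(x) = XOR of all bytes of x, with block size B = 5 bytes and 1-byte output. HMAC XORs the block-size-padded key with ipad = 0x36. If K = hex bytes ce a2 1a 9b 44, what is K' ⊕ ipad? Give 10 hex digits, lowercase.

f8942cad72

Key hex bytes ce a2 1a 9b 44 is exactly B = 5 bytes: K' = ce a2 1a 9b 44.
XOR each byte with 0x36: ce⊕36=f8, a2⊕36=94, 1a⊕36=2c, 9b⊕36=ad, 44⊕36=72.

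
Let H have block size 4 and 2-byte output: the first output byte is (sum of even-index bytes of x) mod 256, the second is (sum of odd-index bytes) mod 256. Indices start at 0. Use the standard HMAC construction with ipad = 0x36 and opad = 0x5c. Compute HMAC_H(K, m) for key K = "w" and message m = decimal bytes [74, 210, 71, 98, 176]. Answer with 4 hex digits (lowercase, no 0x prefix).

Key "w" = 77 is 1 byte ≤ B = 4; zero-pad to 4 bytes: K' = 77 00 00 00.
K' ⊕ ipad = 41 36 36 36.  K' ⊕ opad = 2b 5c 5c 5c.
Inner input = (K'⊕ipad) ∥ m = 41 36 36 36 ∥ 4a d2 47 62 b0.
Inner hash: even-index sum = 440 mod 256 = 184; odd-index sum = 416 mod 256 = 160 → b8 a0.
Outer input = (K'⊕opad) ∥ inner = 2b 5c 5c 5c ∥ b8 a0.
Outer hash (tag): even-index sum = 319 mod 256 = 63; odd-index sum = 344 mod 256 = 88 → 3f 58.

3f58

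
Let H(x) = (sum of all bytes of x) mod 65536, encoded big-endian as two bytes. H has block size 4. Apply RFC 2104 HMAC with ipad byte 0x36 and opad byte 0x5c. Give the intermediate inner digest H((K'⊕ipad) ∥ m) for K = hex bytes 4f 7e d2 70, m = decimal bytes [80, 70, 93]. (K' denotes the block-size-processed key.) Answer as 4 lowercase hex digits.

02de

Key hex bytes 4f 7e d2 70 is exactly B = 4 bytes: K' = 4f 7e d2 70.
K' ⊕ ipad = 79 48 e4 46.
Inner input = 79 48 e4 46 ∥ 50 46 5d.
Inner hash: sum = 121+72+228+70+80+70+93 = 734 → 02 de.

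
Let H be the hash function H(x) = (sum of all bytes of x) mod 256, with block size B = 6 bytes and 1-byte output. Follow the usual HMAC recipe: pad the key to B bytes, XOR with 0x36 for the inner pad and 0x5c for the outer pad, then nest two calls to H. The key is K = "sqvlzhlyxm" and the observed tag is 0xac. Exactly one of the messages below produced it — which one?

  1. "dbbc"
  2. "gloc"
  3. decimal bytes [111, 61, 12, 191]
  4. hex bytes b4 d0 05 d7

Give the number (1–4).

Key "sqvlzhlyxm" = 73 71 76 6c 7a 68 6c 79 78 6d is 10 bytes > B = 6, so hash it first: H(key) = 72, then zero-pad to 6 bytes: K' = 72 00 00 00 00 00.
K' ⊕ ipad = 44 36 36 36 36 36; K' ⊕ opad = 2e 5c 5c 5c 5c 5c.
m1: inner = H(44 36 36 36 36 36 64 62 62 63) = dd; tag = H(2e 5c 5c 5c 5c 5c dd) = d7
m2: inner = H(44 36 36 36 36 36 67 6c 6f 63) = f7; tag = H(2e 5c 5c 5c 5c 5c f7) = f1
m3: inner = H(44 36 36 36 36 36 6f 3d 0c bf) = c9; tag = H(2e 5c 5c 5c 5c 5c c9) = c3
m4: inner = H(44 36 36 36 36 36 b4 d0 05 d7) = b2; tag = H(2e 5c 5c 5c 5c 5c b2) = ac ← matches

4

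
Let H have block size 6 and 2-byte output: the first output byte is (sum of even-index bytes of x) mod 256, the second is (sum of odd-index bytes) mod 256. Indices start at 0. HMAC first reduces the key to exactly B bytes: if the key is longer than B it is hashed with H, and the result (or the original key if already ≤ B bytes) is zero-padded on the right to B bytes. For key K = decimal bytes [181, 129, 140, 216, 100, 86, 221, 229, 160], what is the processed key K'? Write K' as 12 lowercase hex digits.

229400000000

|K| = 9 > B = 6, so first hash the key.
H(K): even-index sum = 802 mod 256 = 34; odd-index sum = 660 mod 256 = 148 → 22 94.
Zero-pad H(K) = 22 94 to 6 bytes: K' = 22 94 00 00 00 00.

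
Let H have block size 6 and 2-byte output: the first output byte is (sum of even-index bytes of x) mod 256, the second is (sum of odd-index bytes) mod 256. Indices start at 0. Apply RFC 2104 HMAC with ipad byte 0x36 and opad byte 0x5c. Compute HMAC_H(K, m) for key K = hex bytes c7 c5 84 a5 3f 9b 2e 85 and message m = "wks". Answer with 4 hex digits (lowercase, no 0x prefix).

Key hex bytes c7 c5 84 a5 3f 9b 2e 85 is 8 bytes > B = 6, so hash it first: H(key) = b8 8a, then zero-pad to 6 bytes: K' = b8 8a 00 00 00 00.
K' ⊕ ipad = 8e bc 36 36 36 36.  K' ⊕ opad = e4 d6 5c 5c 5c 5c.
Inner input = (K'⊕ipad) ∥ m = 8e bc 36 36 36 36 ∥ 77 6b 73.
Inner hash: even-index sum = 484 mod 256 = 228; odd-index sum = 403 mod 256 = 147 → e4 93.
Outer input = (K'⊕opad) ∥ inner = e4 d6 5c 5c 5c 5c ∥ e4 93.
Outer hash (tag): even-index sum = 640 mod 256 = 128; odd-index sum = 545 mod 256 = 33 → 80 21.

8021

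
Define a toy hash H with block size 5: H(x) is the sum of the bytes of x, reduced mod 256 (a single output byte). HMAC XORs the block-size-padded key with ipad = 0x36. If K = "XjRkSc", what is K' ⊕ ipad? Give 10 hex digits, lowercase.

Key "XjRkSc" = 58 6a 52 6b 53 63 is 6 bytes > B = 5, so hash it first: H(key) = 35, then zero-pad to 5 bytes: K' = 35 00 00 00 00.
XOR each byte with 0x36: 35⊕36=03, 00⊕36=36, 00⊕36=36, 00⊕36=36, 00⊕36=36.

0336363636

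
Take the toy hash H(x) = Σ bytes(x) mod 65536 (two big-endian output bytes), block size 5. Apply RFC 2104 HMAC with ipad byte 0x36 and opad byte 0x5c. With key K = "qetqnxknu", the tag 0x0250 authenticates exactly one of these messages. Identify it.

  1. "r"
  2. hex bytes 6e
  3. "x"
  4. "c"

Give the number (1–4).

3

Key "qetqnxknu" = 71 65 74 71 6e 78 6b 6e 75 is 9 bytes > B = 5, so hash it first: H(key) = 03 ef, then zero-pad to 5 bytes: K' = 03 ef 00 00 00.
K' ⊕ ipad = 35 d9 36 36 36; K' ⊕ opad = 5f b3 5c 5c 5c.
m1: inner = H(35 d9 36 36 36 72) = 02 22; tag = H(5f b3 5c 5c 5c 02 22) = 024a
m2: inner = H(35 d9 36 36 36 6e) = 02 1e; tag = H(5f b3 5c 5c 5c 02 1e) = 0246
m3: inner = H(35 d9 36 36 36 78) = 02 28; tag = H(5f b3 5c 5c 5c 02 28) = 0250 ← matches
m4: inner = H(35 d9 36 36 36 63) = 02 13; tag = H(5f b3 5c 5c 5c 02 13) = 023b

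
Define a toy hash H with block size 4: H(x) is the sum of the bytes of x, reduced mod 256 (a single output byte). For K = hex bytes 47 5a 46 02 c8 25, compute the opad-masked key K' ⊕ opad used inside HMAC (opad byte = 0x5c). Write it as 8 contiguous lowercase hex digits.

Key hex bytes 47 5a 46 02 c8 25 is 6 bytes > B = 4, so hash it first: H(key) = d6, then zero-pad to 4 bytes: K' = d6 00 00 00.
XOR each byte with 0x5c: d6⊕5c=8a, 00⊕5c=5c, 00⊕5c=5c, 00⊕5c=5c.

8a5c5c5c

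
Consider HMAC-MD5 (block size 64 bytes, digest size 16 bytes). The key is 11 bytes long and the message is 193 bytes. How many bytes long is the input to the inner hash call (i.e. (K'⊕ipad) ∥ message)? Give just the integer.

257

Key is 11 ≤ 64 bytes, zero-padded: |K'| = 64.
Inner input = (K'⊕ipad) ∥ m → 64 + 193 = 257 bytes.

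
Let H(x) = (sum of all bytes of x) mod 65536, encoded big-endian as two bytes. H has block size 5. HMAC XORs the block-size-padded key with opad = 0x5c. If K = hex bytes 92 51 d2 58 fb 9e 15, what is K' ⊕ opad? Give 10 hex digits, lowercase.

5fe75c5c5c

Key hex bytes 92 51 d2 58 fb 9e 15 is 7 bytes > B = 5, so hash it first: H(key) = 03 bb, then zero-pad to 5 bytes: K' = 03 bb 00 00 00.
XOR each byte with 0x5c: 03⊕5c=5f, bb⊕5c=e7, 00⊕5c=5c, 00⊕5c=5c, 00⊕5c=5c.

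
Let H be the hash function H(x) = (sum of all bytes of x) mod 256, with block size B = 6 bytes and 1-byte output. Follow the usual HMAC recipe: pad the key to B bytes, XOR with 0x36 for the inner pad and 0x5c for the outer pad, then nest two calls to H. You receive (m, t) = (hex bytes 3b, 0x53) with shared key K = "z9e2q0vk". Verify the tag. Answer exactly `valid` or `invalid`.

Key "z9e2q0vk" = 7a 39 65 32 71 30 76 6b is 8 bytes > B = 6, so hash it first: H(key) = cc, then zero-pad to 6 bytes: K' = cc 00 00 00 00 00.
K' ⊕ ipad = fa 36 36 36 36 36; K' ⊕ opad = 90 5c 5c 5c 5c 5c.
Inner hash: sum = 250+54+54+54+54+54+59 = 579; mod 256 = 67 → 43.
Outer hash (recomputed tag): sum = 144+92+92+92+92+92+67 = 671; mod 256 = 159 → 9f.
Recomputed tag = 9f; claimed = 53 → mismatch.

invalid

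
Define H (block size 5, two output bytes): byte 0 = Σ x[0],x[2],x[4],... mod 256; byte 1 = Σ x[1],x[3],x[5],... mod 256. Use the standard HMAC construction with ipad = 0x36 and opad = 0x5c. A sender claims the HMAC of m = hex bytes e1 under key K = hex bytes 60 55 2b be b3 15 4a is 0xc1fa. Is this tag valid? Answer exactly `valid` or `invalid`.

valid

Key hex bytes 60 55 2b be b3 15 4a is 7 bytes > B = 5, so hash it first: H(key) = 88 28, then zero-pad to 5 bytes: K' = 88 28 00 00 00.
K' ⊕ ipad = be 1e 36 36 36; K' ⊕ opad = d4 74 5c 5c 5c.
Inner hash: even-index sum = 298 mod 256 = 42; odd-index sum = 309 mod 256 = 53 → 2a 35.
Outer hash (recomputed tag): even-index sum = 449 mod 256 = 193; odd-index sum = 250 mod 256 = 250 → c1 fa.
Recomputed tag = c1fa; claimed = c1fa → match.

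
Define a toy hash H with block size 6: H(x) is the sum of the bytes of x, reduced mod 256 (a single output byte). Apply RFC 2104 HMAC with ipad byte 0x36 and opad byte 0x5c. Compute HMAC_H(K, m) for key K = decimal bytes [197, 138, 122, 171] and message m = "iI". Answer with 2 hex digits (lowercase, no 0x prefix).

Key decimal bytes [197, 138, 122, 171] = c5 8a 7a ab is 4 bytes ≤ B = 6; zero-pad to 6 bytes: K' = c5 8a 7a ab 00 00.
K' ⊕ ipad = f3 bc 4c 9d 36 36.  K' ⊕ opad = 99 d6 26 f7 5c 5c.
Inner input = (K'⊕ipad) ∥ m = f3 bc 4c 9d 36 36 ∥ 69 49.
Inner hash: sum = 243+188+76+157+54+54+105+73 = 950; mod 256 = 182 → b6.
Outer input = (K'⊕opad) ∥ inner = 99 d6 26 f7 5c 5c ∥ b6.
Outer hash (tag): sum = 153+214+38+247+92+92+182 = 1018; mod 256 = 250 → fa.

fa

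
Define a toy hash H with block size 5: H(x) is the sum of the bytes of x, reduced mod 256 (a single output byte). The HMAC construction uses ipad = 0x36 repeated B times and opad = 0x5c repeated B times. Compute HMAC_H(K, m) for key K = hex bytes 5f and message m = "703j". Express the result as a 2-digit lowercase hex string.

b8

Key hex bytes 5f is 1 byte ≤ B = 5; zero-pad to 5 bytes: K' = 5f 00 00 00 00.
K' ⊕ ipad = 69 36 36 36 36.  K' ⊕ opad = 03 5c 5c 5c 5c.
Inner input = (K'⊕ipad) ∥ m = 69 36 36 36 36 ∥ 37 30 33 6a.
Inner hash: sum = 105+54+54+54+54+55+48+51+106 = 581; mod 256 = 69 → 45.
Outer input = (K'⊕opad) ∥ inner = 03 5c 5c 5c 5c ∥ 45.
Outer hash (tag): sum = 3+92+92+92+92+69 = 440; mod 256 = 184 → b8.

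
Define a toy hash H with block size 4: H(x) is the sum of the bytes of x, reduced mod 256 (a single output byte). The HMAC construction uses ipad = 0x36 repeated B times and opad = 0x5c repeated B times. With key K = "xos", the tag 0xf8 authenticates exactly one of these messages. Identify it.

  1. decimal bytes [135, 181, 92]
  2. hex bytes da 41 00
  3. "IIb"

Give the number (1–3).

Key "xos" = 78 6f 73 is 3 bytes ≤ B = 4; zero-pad to 4 bytes: K' = 78 6f 73 00.
K' ⊕ ipad = 4e 59 45 36; K' ⊕ opad = 24 33 2f 5c.
m1: inner = H(4e 59 45 36 87 b5 5c) = ba; tag = H(24 33 2f 5c ba) = 9c
m2: inner = H(4e 59 45 36 da 41 00) = 3d; tag = H(24 33 2f 5c 3d) = 1f
m3: inner = H(4e 59 45 36 49 49 62) = 16; tag = H(24 33 2f 5c 16) = f8 ← matches

3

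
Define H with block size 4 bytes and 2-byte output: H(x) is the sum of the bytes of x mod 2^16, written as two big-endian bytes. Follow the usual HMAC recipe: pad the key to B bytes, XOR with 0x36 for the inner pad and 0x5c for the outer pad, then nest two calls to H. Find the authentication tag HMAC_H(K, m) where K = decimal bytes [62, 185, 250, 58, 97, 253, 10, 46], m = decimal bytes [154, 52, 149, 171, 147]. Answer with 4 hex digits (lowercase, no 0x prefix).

Key decimal bytes [62, 185, 250, 58, 97, 253, 10, 46] = 3e b9 fa 3a 61 fd 0a 2e is 8 bytes > B = 4, so hash it first: H(key) = 03 c1, then zero-pad to 4 bytes: K' = 03 c1 00 00.
K' ⊕ ipad = 35 f7 36 36.  K' ⊕ opad = 5f 9d 5c 5c.
Inner input = (K'⊕ipad) ∥ m = 35 f7 36 36 ∥ 9a 34 95 ab 93.
Inner hash: sum = 53+247+54+54+154+52+149+171+147 = 1081 → 04 39.
Outer input = (K'⊕opad) ∥ inner = 5f 9d 5c 5c ∥ 04 39.
Outer hash (tag): sum = 95+157+92+92+4+57 = 497 → 01 f1.

01f1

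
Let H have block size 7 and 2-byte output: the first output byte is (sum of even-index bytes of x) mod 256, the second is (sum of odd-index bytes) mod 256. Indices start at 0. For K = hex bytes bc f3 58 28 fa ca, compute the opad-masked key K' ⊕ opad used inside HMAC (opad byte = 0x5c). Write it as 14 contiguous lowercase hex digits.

Key hex bytes bc f3 58 28 fa ca is 6 bytes ≤ B = 7; zero-pad to 7 bytes: K' = bc f3 58 28 fa ca 00.
XOR each byte with 0x5c: bc⊕5c=e0, f3⊕5c=af, 58⊕5c=04, 28⊕5c=74, fa⊕5c=a6, ca⊕5c=96, 00⊕5c=5c.

e0af0474a6965c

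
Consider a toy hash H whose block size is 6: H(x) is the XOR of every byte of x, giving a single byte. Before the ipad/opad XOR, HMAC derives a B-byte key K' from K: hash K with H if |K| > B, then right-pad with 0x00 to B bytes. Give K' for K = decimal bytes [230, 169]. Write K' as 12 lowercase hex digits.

Key decimal bytes [230, 169] = e6 a9 is 2 bytes ≤ B = 6; zero-pad to 6 bytes: K' = e6 a9 00 00 00 00.

e6a900000000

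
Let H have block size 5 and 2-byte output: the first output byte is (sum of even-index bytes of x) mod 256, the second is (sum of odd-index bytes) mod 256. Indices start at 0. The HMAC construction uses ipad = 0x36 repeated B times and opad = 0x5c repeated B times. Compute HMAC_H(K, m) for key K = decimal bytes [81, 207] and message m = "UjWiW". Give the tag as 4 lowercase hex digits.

f795

Key decimal bytes [81, 207] = 51 cf is 2 bytes ≤ B = 5; zero-pad to 5 bytes: K' = 51 cf 00 00 00.
K' ⊕ ipad = 67 f9 36 36 36.  K' ⊕ opad = 0d 93 5c 5c 5c.
Inner input = (K'⊕ipad) ∥ m = 67 f9 36 36 36 ∥ 55 6a 57 69 57.
Inner hash: even-index sum = 422 mod 256 = 166; odd-index sum = 562 mod 256 = 50 → a6 32.
Outer input = (K'⊕opad) ∥ inner = 0d 93 5c 5c 5c ∥ a6 32.
Outer hash (tag): even-index sum = 247 mod 256 = 247; odd-index sum = 405 mod 256 = 149 → f7 95.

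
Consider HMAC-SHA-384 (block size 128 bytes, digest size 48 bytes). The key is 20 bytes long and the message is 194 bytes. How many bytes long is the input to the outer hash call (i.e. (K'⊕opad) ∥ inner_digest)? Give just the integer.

Key is 20 ≤ 128 bytes, zero-padded: |K'| = 128.
Outer input = (K'⊕opad) ∥ H(inner) → 128 + 48 = 176 bytes.

176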